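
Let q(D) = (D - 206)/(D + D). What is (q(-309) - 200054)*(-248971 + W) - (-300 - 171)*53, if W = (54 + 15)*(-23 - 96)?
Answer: 154350295418/3 ≈ 5.1450e+10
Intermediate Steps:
q(D) = (-206 + D)/(2*D) (q(D) = (-206 + D)/((2*D)) = (-206 + D)*(1/(2*D)) = (-206 + D)/(2*D))
W = -8211 (W = 69*(-119) = -8211)
(q(-309) - 200054)*(-248971 + W) - (-300 - 171)*53 = ((½)*(-206 - 309)/(-309) - 200054)*(-248971 - 8211) - (-300 - 171)*53 = ((½)*(-1/309)*(-515) - 200054)*(-257182) - (-471)*53 = (⅚ - 200054)*(-257182) - 1*(-24963) = -1200319/6*(-257182) + 24963 = 154350220529/3 + 24963 = 154350295418/3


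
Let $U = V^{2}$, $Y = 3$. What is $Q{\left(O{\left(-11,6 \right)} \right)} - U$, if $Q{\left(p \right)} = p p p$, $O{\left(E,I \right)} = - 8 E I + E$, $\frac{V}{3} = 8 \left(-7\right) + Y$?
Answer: $138163132$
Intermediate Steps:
$V = -159$ ($V = 3 \left(8 \left(-7\right) + 3\right) = 3 \left(-56 + 3\right) = 3 \left(-53\right) = -159$)
$O{\left(E,I \right)} = E - 8 E I$ ($O{\left(E,I \right)} = - 8 E I + E = E - 8 E I$)
$Q{\left(p \right)} = p^{3}$ ($Q{\left(p \right)} = p^{2} p = p^{3}$)
$U = 25281$ ($U = \left(-159\right)^{2} = 25281$)
$Q{\left(O{\left(-11,6 \right)} \right)} - U = \left(- 11 \left(1 - 48\right)\right)^{3} - 25281 = \left(\left(-11\right) \left(-47\right)\right)^{3} - 25281 = 517^{3} - 25281 = 138188413 - 25281 = 138163132$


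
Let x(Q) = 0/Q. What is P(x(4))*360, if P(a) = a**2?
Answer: 0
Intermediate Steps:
x(Q) = 0
P(x(4))*360 = 0**2*360 = 0*360 = 0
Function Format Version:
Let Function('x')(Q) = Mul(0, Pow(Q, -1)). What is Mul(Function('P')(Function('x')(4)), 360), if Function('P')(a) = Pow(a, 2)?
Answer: 0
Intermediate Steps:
Function('x')(Q) = 0
Mul(Function('P')(Function('x')(4)), 360) = Mul(Pow(0, 2), 360) = Mul(0, 360) = 0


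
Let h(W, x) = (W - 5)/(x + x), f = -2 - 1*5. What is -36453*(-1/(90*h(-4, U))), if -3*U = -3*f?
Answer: 85057/135 ≈ 630.05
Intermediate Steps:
f = -7 (f = -2 - 5 = -7)
U = -7 (U = -(-1)*(-7) = -⅓*21 = -7)
h(W, x) = (-5 + W)/(2*x) (h(W, x) = (-5 + W)/((2*x)) = (-5 + W)*(1/(2*x)) = (-5 + W)/(2*x))
-36453*(-1/(90*h(-4, U))) = -36453*7/(45*(-5 - 4)) = -36453/((((½)*(-⅐)*(-9))*(-5))*18) = -36453/(((9/14)*(-5))*18) = -36453/((-45/14*18)) = -36453/(-405/7) = -36453*(-7/405) = 85057/135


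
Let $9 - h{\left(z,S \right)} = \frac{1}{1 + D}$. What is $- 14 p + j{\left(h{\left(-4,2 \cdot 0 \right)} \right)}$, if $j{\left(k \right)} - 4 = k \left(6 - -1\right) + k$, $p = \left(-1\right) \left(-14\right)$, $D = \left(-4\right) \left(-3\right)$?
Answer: $- \frac{1568}{13} \approx -120.62$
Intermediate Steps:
$D = 12$
$p = 14$
$h{\left(z,S \right)} = \frac{116}{13}$ ($h{\left(z,S \right)} = 9 - \frac{1}{1 + 12} = 9 - \frac{1}{13} = \frac{116}{13}$)
$j{\left(k \right)} = 4 + 8 k$ ($j{\left(k \right)} = 4 + \left(k \left(6 - -1\right) + k\right) = 4 + \left(k \left(6 + 1\right) + k\right) = 4 + \left(k 7 + k\right) = 4 + \left(7 k + k\right) = 4 + 8 k$)
$- 14 p + j{\left(h{\left(-4,2 \cdot 0 \right)} \right)} = \left(-14\right) 14 + \left(4 + 8 \cdot \frac{116}{13}\right) = -196 + \left(4 + \frac{928}{13}\right) = -196 + \frac{980}{13} = - \frac{1568}{13}$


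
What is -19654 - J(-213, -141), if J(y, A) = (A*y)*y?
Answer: 6377375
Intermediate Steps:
J(y, A) = A*y²
-19654 - J(-213, -141) = -19654 - (-141)*(-213)² = -19654 - (-141)*45369 = -19654 - 1*(-6397029) = -19654 + 6397029 = 6377375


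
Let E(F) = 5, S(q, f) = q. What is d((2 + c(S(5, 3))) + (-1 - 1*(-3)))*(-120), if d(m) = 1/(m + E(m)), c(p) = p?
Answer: -60/7 ≈ -8.5714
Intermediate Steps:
d(m) = 1/(5 + m) (d(m) = 1/(m + 5) = 1/(5 + m))
d((2 + c(S(5, 3))) + (-1 - 1*(-3)))*(-120) = -120/(5 + ((2 + 5) + (-1 - 1*(-3)))) = -120/(5 + (7 + (-1 + 3))) = -120/(5 + (7 + 2)) = -120/(5 + 9) = -120/14 = (1/14)*(-120) = -60/7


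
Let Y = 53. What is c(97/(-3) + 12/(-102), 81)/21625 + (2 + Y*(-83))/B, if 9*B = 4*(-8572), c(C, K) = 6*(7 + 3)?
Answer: 171564681/148295600 ≈ 1.1569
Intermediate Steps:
c(C, K) = 60 (c(C, K) = 6*10 = 60)
B = -34288/9 (B = (4*(-8572))/9 = (⅑)*(-34288) = -34288/9 ≈ -3809.8)
c(97/(-3) + 12/(-102), 81)/21625 + (2 + Y*(-83))/B = 60/21625 + (2 + 53*(-83))/(-34288/9) = 60*(1/21625) + (2 - 4399)*(-9/34288) = 12/4325 - 4397*(-9/34288) = 12/4325 + 39573/34288 = 171564681/148295600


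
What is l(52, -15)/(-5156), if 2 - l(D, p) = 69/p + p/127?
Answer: -2133/1637030 ≈ -0.0013030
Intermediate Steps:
l(D, p) = 2 - 69/p - p/127 (l(D, p) = 2 - (69/p + p/127) = 2 + (-69/p - p/127) = 2 - 69/p - p/127)
l(52, -15)/(-5156) = (2 - 69/(-15) - 1/127*(-15))/(-5156) = (2 - 69*(-1/15) + 15/127)*(-1/5156) = (2 + 23/5 + 15/127)*(-1/5156) = (4266/635)*(-1/5156) = -2133/1637030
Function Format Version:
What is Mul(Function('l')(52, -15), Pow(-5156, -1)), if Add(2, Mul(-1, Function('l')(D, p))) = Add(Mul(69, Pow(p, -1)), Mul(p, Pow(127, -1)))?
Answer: Rational(-2133, 1637030) ≈ -0.0013030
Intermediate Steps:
Function('l')(D, p) = Add(2, Mul(-69, Pow(p, -1)), Mul(Rational(-1, 127), p)) (Function('l')(D, p) = Add(2, Mul(-1, Add(Mul(69, Pow(p, -1)), Mul(p, Pow(127, -1))))) = Add(2, Mul(-1, Add(Mul(69, Pow(p, -1)), Mul(p, Rational(1, 127))))) = Add(2, Mul(-1, Add(Mul(69, Pow(p, -1)), Mul(Rational(1, 127), p)))) = Add(2, Add(Mul(-69, Pow(p, -1)), Mul(Rational(-1, 127), p))) = Add(2, Mul(-69, Pow(p, -1)), Mul(Rational(-1, 127), p)))
Mul(Function('l')(52, -15), Pow(-5156, -1)) = Mul(Add(2, Mul(-69, Pow(-15, -1)), Mul(Rational(-1, 127), -15)), Pow(-5156, -1)) = Mul(Add(2, Mul(-69, Rational(-1, 15)), Rational(15, 127)), Rational(-1, 5156)) = Mul(Add(2, Rational(23, 5), Rational(15, 127)), Rational(-1, 5156)) = Mul(Rational(4266, 635), Rational(-1, 5156)) = Rational(-2133, 1637030)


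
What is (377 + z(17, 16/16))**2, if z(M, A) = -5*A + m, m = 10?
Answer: 145924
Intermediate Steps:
z(M, A) = 10 - 5*A (z(M, A) = -5*A + 10 = 10 - 5*A)
(377 + z(17, 16/16))**2 = (377 + (10 - 80/16))**2 = (377 + (10 - 5*1))**2 = (377 + (10 - 5))**2 = (377 + 5)**2 = 382**2 = 145924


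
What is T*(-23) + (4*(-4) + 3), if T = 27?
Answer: -634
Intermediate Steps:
T*(-23) + (4*(-4) + 3) = 27*(-23) + (4*(-4) + 3) = -621 + (-16 + 3) = -621 - 13 = -634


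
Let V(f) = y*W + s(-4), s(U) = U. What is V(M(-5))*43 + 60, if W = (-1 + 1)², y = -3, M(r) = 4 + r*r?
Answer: -112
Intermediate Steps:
M(r) = 4 + r²
W = 0 (W = 0² = 0)
V(f) = -4 (V(f) = -3*0 - 4 = 0 - 4 = -4)
V(M(-5))*43 + 60 = -4*43 + 60 = -172 + 60 = -112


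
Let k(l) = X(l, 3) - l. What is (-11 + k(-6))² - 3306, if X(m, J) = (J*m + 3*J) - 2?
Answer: -3050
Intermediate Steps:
X(m, J) = -2 + 3*J + J*m (X(m, J) = (3*J + J*m) - 2 = -2 + 3*J + J*m)
k(l) = 7 + 2*l (k(l) = (-2 + 3*3 + 3*l) - l = (-2 + 9 + 3*l) - l = (7 + 3*l) - l = 7 + 2*l)
(-11 + k(-6))² - 3306 = (-11 + (7 + 2*(-6)))² - 3306 = (-11 + (7 - 12))² - 3306 = (-11 - 5)² - 3306 = (-16)² - 3306 = 256 - 3306 = -3050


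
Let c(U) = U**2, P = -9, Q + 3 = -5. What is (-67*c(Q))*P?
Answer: 38592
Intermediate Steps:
Q = -8 (Q = -3 - 5 = -8)
(-67*c(Q))*P = -67*(-8)**2*(-9) = -67*64*(-9) = -4288*(-9) = 38592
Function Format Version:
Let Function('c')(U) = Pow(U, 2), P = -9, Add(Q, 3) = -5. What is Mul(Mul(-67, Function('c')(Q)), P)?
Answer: 38592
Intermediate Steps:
Q = -8 (Q = Add(-3, -5) = -8)
Mul(Mul(-67, Function('c')(Q)), P) = Mul(Mul(-67, Pow(-8, 2)), -9) = Mul(Mul(-67, 64), -9) = Mul(-4288, -9) = 38592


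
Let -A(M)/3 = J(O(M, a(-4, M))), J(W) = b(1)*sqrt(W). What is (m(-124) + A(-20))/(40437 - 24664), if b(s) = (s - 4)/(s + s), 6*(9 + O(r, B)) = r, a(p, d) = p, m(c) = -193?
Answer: -193/15773 + 3*I*sqrt(111)/31546 ≈ -0.012236 + 0.0010019*I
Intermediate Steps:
O(r, B) = -9 + r/6
b(s) = (-4 + s)/(2*s) (b(s) = (-4 + s)/((2*s)) = (-4 + s)*(1/(2*s)) = (-4 + s)/(2*s))
J(W) = -3*sqrt(W)/2 (J(W) = ((1/2)*(-4 + 1)/1)*sqrt(W) = ((1/2)*1*(-3))*sqrt(W) = -3*sqrt(W)/2)
A(M) = 9*sqrt(-9 + M/6)/2 (A(M) = -(-9)*sqrt(-9 + M/6)/2 = 9*sqrt(-9 + M/6)/2)
(m(-124) + A(-20))/(40437 - 24664) = (-193 + 3*sqrt(-324 + 6*(-20))/4)/(40437 - 24664) = (-193 + 3*sqrt(-324 - 120)/4)/15773 = (-193 + 3*sqrt(-444)/4)*(1/15773) = (-193 + 3*(2*I*sqrt(111))/4)*(1/15773) = (-193 + 3*I*sqrt(111)/2)*(1/15773) = -193/15773 + 3*I*sqrt(111)/31546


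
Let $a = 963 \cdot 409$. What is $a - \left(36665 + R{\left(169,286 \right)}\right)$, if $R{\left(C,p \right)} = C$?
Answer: $357033$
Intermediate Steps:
$a = 393867$
$a - \left(36665 + R{\left(169,286 \right)}\right) = 393867 - \left(36665 + 169\right) = 393867 - 36834 = 357033$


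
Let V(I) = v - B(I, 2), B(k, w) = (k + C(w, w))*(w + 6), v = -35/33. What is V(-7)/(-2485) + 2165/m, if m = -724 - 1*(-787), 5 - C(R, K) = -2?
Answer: 1690886/49203 ≈ 34.365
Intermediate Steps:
C(R, K) = 7 (C(R, K) = 5 - 1*(-2) = 5 + 2 = 7)
m = 63 (m = -724 + 787 = 63)
v = -35/33 (v = -35*1/33 = -35/33 ≈ -1.0606)
B(k, w) = (6 + w)*(7 + k) (B(k, w) = (k + 7)*(w + 6) = (7 + k)*(6 + w) = (6 + w)*(7 + k))
V(I) = -1883/33 - 8*I (V(I) = -35/33 - (42 + 6*I + 7*2 + I*2) = -35/33 - (42 + 6*I + 14 + 2*I) = -35/33 - (56 + 8*I) = -35/33 + (-56 - 8*I) = -1883/33 - 8*I)
V(-7)/(-2485) + 2165/m = (-1883/33 - 8*(-7))/(-2485) + 2165/63 = (-1883/33 + 56)*(-1/2485) + 2165*(1/63) = -35/33*(-1/2485) + 2165/63 = 1/2343 + 2165/63 = 1690886/49203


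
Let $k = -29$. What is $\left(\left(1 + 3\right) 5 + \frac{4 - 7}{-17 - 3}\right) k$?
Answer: $- \frac{11687}{20} \approx -584.35$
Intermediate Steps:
$\left(\left(1 + 3\right) 5 + \frac{4 - 7}{-17 - 3}\right) k = \left(\left(1 + 3\right) 5 + \frac{4 - 7}{-17 - 3}\right) \left(-29\right) = \left(4 \cdot 5 - \frac{3}{-20}\right) \left(-29\right) = \left(20 - - \frac{3}{20}\right) \left(-29\right) = \left(20 + \frac{3}{20}\right) \left(-29\right) = \frac{403}{20} \left(-29\right) = - \frac{11687}{20}$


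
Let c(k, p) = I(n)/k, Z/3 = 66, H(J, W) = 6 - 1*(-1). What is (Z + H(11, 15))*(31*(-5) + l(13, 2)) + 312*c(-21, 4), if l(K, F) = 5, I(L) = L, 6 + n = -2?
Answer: -214418/7 ≈ -30631.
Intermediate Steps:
n = -8 (n = -6 - 2 = -8)
H(J, W) = 7 (H(J, W) = 6 + 1 = 7)
Z = 198 (Z = 3*66 = 198)
c(k, p) = -8/k
(Z + H(11, 15))*(31*(-5) + l(13, 2)) + 312*c(-21, 4) = (198 + 7)*(31*(-5) + 5) + 312*(-8/(-21)) = 205*(-155 + 5) + 312*(-8*(-1/21)) = 205*(-150) + 312*(8/21) = -30750 + 832/7 = -214418/7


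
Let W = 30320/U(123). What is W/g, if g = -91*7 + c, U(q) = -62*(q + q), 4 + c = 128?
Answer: 7580/1956069 ≈ 0.0038751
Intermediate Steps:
c = 124 (c = -4 + 128 = 124)
U(q) = -124*q
g = -513 (g = -91*7 + 124 = -637 + 124 = -513)
W = -7580/3813 (W = 30320/((-124*123)) = 30320/(-15252) = 30320*(-1/15252) = -7580/3813 ≈ -1.9879)
W/g = -7580/3813/(-513) = -7580/3813*(-1/513) = 7580/1956069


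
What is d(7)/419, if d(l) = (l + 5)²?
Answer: 144/419 ≈ 0.34368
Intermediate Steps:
d(l) = (5 + l)²
d(7)/419 = (5 + 7)²/419 = 12²*(1/419) = 144*(1/419) = 144/419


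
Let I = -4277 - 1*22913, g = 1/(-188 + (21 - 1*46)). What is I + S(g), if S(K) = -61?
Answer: -27251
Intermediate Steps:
g = -1/213 (g = 1/(-188 + (21 - 46)) = 1/(-188 - 25) = 1/(-213) = -1/213 ≈ -0.0046948)
I = -27190 (I = -4277 - 22913 = -27190)
I + S(g) = -27190 - 61 = -27251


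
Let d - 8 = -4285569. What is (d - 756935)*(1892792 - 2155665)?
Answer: 1325536051008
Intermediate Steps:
d = -4285561 (d = 8 - 4285569 = -4285561)
(d - 756935)*(1892792 - 2155665) = (-4285561 - 756935)*(1892792 - 2155665) = -5042496*(-262873) = 1325536051008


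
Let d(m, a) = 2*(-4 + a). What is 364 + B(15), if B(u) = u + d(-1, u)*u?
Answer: 709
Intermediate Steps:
d(m, a) = -8 + 2*a
B(u) = u + u*(-8 + 2*u) (B(u) = u + (-8 + 2*u)*u = u + u*(-8 + 2*u))
364 + B(15) = 364 + 15*(-7 + 2*15) = 364 + 15*(-7 + 30) = 364 + 15*23 = 364 + 345 = 709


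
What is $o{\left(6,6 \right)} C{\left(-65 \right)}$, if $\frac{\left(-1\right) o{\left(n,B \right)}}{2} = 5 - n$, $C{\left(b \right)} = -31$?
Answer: $-62$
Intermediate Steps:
$o{\left(n,B \right)} = -10 + 2 n$ ($o{\left(n,B \right)} = - 2 \left(5 - n\right) = -10 + 2 n$)
$o{\left(6,6 \right)} C{\left(-65 \right)} = \left(-10 + 2 \cdot 6\right) \left(-31\right) = \left(-10 + 12\right) \left(-31\right) = 2 \left(-31\right) = -62$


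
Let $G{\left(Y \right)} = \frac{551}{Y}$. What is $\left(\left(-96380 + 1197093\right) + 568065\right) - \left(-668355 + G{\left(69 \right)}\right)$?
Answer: $\frac{161261626}{69} \approx 2.3371 \cdot 10^{6}$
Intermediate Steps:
$\left(\left(-96380 + 1197093\right) + 568065\right) - \left(-668355 + G{\left(69 \right)}\right) = \left(\left(-96380 + 1197093\right) + 568065\right) + \left(668355 - \frac{551}{69}\right) = \left(1100713 + 568065\right) + \left(668355 - 551 \cdot \frac{1}{69}\right) = 1668778 + \left(668355 - \frac{551}{69}\right) = 1668778 + \frac{46115944}{69} = \frac{161261626}{69}$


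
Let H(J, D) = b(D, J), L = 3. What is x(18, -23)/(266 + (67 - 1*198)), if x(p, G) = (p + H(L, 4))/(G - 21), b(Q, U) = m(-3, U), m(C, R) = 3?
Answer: -7/1980 ≈ -0.0035354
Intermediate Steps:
b(Q, U) = 3
H(J, D) = 3
x(p, G) = (3 + p)/(-21 + G) (x(p, G) = (p + 3)/(G - 21) = (3 + p)/(-21 + G))
x(18, -23)/(266 + (67 - 1*198)) = ((3 + 18)/(-21 - 23))/(266 + (67 - 1*198)) = (21/(-44))/(266 + (67 - 198)) = (-1/44*21)/(266 - 131) = -21/44/135 = -21/44*1/135 = -7/1980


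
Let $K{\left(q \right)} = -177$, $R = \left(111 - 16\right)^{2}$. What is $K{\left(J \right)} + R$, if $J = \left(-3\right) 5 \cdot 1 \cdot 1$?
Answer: $8848$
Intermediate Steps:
$J = -15$ ($J = \left(-15\right) 1 = -15$)
$R = 9025$ ($R = 95^{2} = 9025$)
$K{\left(J \right)} + R = -177 + 9025 = 8848$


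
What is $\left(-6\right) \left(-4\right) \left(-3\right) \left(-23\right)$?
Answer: $1656$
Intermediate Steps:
$\left(-6\right) \left(-4\right) \left(-3\right) \left(-23\right) = 24 \left(-3\right) \left(-23\right) = \left(-72\right) \left(-23\right) = 1656$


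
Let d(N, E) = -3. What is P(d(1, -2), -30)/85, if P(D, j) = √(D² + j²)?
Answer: 3*√101/85 ≈ 0.35470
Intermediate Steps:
P(d(1, -2), -30)/85 = √((-3)² + (-30)²)/85 = √(9 + 900)*(1/85) = √909*(1/85) = (3*√101)*(1/85) = 3*√101/85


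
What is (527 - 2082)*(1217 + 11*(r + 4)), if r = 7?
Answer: -2080590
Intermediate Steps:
(527 - 2082)*(1217 + 11*(r + 4)) = (527 - 2082)*(1217 + 11*(7 + 4)) = -1555*(1217 + 11*11) = -1555*(1217 + 121) = -1555*1338 = -2080590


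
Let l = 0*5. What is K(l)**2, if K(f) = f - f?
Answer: 0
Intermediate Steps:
l = 0
K(f) = 0
K(l)**2 = 0**2 = 0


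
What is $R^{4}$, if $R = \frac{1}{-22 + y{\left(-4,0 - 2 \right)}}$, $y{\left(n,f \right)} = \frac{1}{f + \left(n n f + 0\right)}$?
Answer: $\frac{1336336}{314722122001} \approx 4.2461 \cdot 10^{-6}$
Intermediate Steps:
$y{\left(n,f \right)} = \frac{1}{f + f n^{2}}$ ($y{\left(n,f \right)} = \frac{1}{f + \left(n^{2} f + 0\right)} = \frac{1}{f + \left(f n^{2} + 0\right)} = \frac{1}{f + f n^{2}}$)
$R = - \frac{34}{749}$ ($R = \frac{1}{-22 + \frac{1}{\left(0 - 2\right) \left(1 + \left(-4\right)^{2}\right)}} = \frac{1}{-22 + \frac{1}{\left(0 - 2\right) \left(1 + 16\right)}} = \frac{1}{-22 + \frac{1}{\left(-2\right) 17}} = \frac{1}{-22 - \frac{1}{34}} = \frac{1}{- \frac{749}{34}} = - \frac{34}{749} \approx -0.045394$)
$R^{4} = \left(- \frac{34}{749}\right)^{4} = \frac{1336336}{314722122001}$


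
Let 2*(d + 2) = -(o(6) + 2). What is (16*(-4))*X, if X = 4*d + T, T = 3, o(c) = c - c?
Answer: 576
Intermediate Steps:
o(c) = 0
d = -3 (d = -2 + (-(0 + 2))/2 = -2 + (-1*2)/2 = -2 + (½)*(-2) = -2 - 1 = -3)
X = -9 (X = 4*(-3) + 3 = -12 + 3 = -9)
(16*(-4))*X = (16*(-4))*(-9) = -64*(-9) = 576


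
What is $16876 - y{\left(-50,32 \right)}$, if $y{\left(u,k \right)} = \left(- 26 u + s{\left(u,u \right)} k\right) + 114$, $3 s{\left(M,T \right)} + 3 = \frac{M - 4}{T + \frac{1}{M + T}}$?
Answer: $\frac{25809298}{1667} \approx 15482.0$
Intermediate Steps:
$s{\left(M,T \right)} = -1 + \frac{-4 + M}{3 \left(T + \frac{1}{M + T}\right)}$ ($s{\left(M,T \right)} = -1 + \frac{\left(M - 4\right) \frac{1}{T + \frac{1}{M + T}}}{3} = -1 + \frac{\left(-4 + M\right) \frac{1}{T + \frac{1}{M + T}}}{3} = -1 + \frac{\frac{1}{T + \frac{1}{M + T}} \left(-4 + M\right)}{3} = -1 + \frac{-4 + M}{3 \left(T + \frac{1}{M + T}\right)}$)
$y{\left(u,k \right)} = 114 - 26 u + \frac{k \left(-3 - 8 u - 4 u^{2}\right)}{3 \left(1 + 2 u^{2}\right)}$ ($y{\left(u,k \right)} = \left(- 26 u + \frac{-3 + u^{2} - 4 u - 4 u - 3 u^{2} - 2 u u}{3 \left(1 + u^{2} + u u\right)} k\right) + 114 = \left(- 26 u + \frac{-3 + u^{2} - 4 u - 4 u - 3 u^{2} - 2 u^{2}}{3 \left(1 + u^{2} + u^{2}\right)} k\right) + 114 = \left(- 26 u + \frac{-3 - 8 u - 4 u^{2}}{3 \left(1 + 2 u^{2}\right)} k\right) + 114 = \left(- 26 u + \frac{k \left(-3 - 8 u - 4 u^{2}\right)}{3 \left(1 + 2 u^{2}\right)}\right) + 114 = 114 - 26 u + \frac{k \left(-3 - 8 u - 4 u^{2}\right)}{3 \left(1 + 2 u^{2}\right)}$)
$16876 - y{\left(-50,32 \right)} = 16876 - \frac{\left(-1\right) 32 \left(3 + 4 \left(-50\right)^{2} + 8 \left(-50\right)\right) + 6 \left(1 + 2 \left(-50\right)^{2}\right) \left(57 - -650\right)}{3 \left(1 + 2 \left(-50\right)^{2}\right)} = 16876 - \frac{\left(-1\right) 32 \left(3 + 4 \cdot 2500 - 400\right) + 6 \left(1 + 2 \cdot 2500\right) \left(57 + 650\right)}{3 \left(1 + 2 \cdot 2500\right)} = 16876 - \frac{\left(-1\right) 32 \left(3 + 10000 - 400\right) + 6 \left(1 + 5000\right) 707}{3 \left(1 + 5000\right)} = 16876 - \frac{\left(-1\right) 32 \cdot 9603 + 6 \cdot 5001 \cdot 707}{3 \cdot 5001} = 16876 - \frac{1}{3} \cdot \frac{1}{5001} \left(-307296 + 21214242\right) = 16876 - \frac{1}{3} \cdot \frac{1}{5001} \cdot 20906946 = 16876 - \frac{2322994}{1667} = \frac{25809298}{1667}$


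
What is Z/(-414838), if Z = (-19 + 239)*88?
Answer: -9680/207419 ≈ -0.046669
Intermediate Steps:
Z = 19360 (Z = 220*88 = 19360)
Z/(-414838) = 19360/(-414838) = 19360*(-1/414838) = -9680/207419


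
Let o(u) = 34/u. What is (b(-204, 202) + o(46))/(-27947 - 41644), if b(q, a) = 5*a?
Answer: -7749/533531 ≈ -0.014524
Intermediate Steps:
(b(-204, 202) + o(46))/(-27947 - 41644) = (5*202 + 34/46)/(-27947 - 41644) = (1010 + 34*(1/46))/(-69591) = (1010 + 17/23)*(-1/69591) = (23247/23)*(-1/69591) = -7749/533531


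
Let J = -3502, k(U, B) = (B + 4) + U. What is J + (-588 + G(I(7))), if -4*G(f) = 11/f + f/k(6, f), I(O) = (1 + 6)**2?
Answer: -23649905/5782 ≈ -4090.3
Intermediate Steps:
k(U, B) = 4 + B + U (k(U, B) = (4 + B) + U = 4 + B + U)
I(O) = 49 (I(O) = 7**2 = 49)
G(f) = -11/(4*f) - f/(4*(10 + f)) (G(f) = -(11/f + f/(4 + f + 6))/4 = -(11/f + f/(10 + f))/4 = -11/(4*f) - f/(4*(10 + f)))
J + (-588 + G(I(7))) = -3502 + (-588 + (1/4)*(-110 - 1*49**2 - 11*49)/(49*(10 + 49))) = -3502 + (-588 + (1/4)*(1/49)*(-110 - 1*2401 - 539)/59) = -3502 + (-588 + (1/4)*(1/49)*(1/59)*(-110 - 2401 - 539)) = -3502 + (-588 + (1/4)*(1/49)*(1/59)*(-3050)) = -3502 + (-588 - 1525/5782) = -3502 - 3401341/5782 = -23649905/5782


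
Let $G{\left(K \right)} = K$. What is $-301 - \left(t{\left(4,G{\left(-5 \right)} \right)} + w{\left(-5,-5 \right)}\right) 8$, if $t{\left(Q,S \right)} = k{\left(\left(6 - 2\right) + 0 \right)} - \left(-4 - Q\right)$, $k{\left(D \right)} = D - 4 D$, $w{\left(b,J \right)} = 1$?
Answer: $-277$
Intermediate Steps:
$k{\left(D \right)} = - 3 D$
$t{\left(Q,S \right)} = -8 + Q$ ($t{\left(Q,S \right)} = - 3 \left(\left(6 - 2\right) + 0\right) - \left(-4 - Q\right) = - 3 \left(4 + 0\right) + \left(4 + Q\right) = \left(-3\right) 4 + \left(4 + Q\right) = -12 + \left(4 + Q\right) = -8 + Q$)
$-301 - \left(t{\left(4,G{\left(-5 \right)} \right)} + w{\left(-5,-5 \right)}\right) 8 = -301 - \left(\left(-8 + 4\right) + 1\right) 8 = -301 - \left(-4 + 1\right) 8 = -301 - \left(-3\right) 8 = -301 - -24 = -301 + 24 = -277$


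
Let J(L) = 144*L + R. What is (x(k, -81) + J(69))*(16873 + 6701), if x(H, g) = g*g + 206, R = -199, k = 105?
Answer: 389065296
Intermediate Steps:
J(L) = -199 + 144*L (J(L) = 144*L - 199 = -199 + 144*L)
x(H, g) = 206 + g² (x(H, g) = g² + 206 = 206 + g²)
(x(k, -81) + J(69))*(16873 + 6701) = ((206 + (-81)²) + (-199 + 144*69))*(16873 + 6701) = ((206 + 6561) + (-199 + 9936))*23574 = (6767 + 9737)*23574 = 16504*23574 = 389065296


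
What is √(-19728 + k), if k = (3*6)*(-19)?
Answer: 3*I*√2230 ≈ 141.67*I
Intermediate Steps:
k = -342 (k = 18*(-19) = -342)
√(-19728 + k) = √(-19728 - 342) = √(-20070) = 3*I*√2230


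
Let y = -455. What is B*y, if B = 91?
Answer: -41405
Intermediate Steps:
B*y = 91*(-455) = -41405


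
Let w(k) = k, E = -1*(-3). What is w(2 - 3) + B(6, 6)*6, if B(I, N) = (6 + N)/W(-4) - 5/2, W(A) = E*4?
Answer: -10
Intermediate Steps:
E = 3
W(A) = 12 (W(A) = 3*4 = 12)
B(I, N) = -2 + N/12 (B(I, N) = (6 + N)/12 - 5/2 = (6 + N)*(1/12) - 5*½ = (½ + N/12) - 5/2 = -2 + N/12)
w(2 - 3) + B(6, 6)*6 = (2 - 3) + (-2 + (1/12)*6)*6 = -1 + (-2 + ½)*6 = -1 - 3/2*6 = -1 - 9 = -10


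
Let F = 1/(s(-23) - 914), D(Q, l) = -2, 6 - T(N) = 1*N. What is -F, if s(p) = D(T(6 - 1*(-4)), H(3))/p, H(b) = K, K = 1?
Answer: 23/21020 ≈ 0.0010942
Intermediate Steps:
H(b) = 1
T(N) = 6 - N
s(p) = -2/p
F = -23/21020 (F = 1/(-2/(-23) - 914) = 1/(-2*(-1/23) - 914) = 1/(2/23 - 914) = 1/(-21020/23) = -23/21020 ≈ -0.0010942)
-F = -1*(-23/21020) = 23/21020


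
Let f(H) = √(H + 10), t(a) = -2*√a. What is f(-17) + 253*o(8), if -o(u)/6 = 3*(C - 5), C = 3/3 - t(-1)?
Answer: 18216 - 9108*I + I*√7 ≈ 18216.0 - 9105.4*I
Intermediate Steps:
f(H) = √(10 + H)
C = 1 + 2*I (C = 3/3 - (-2)*√(-1) = 3*(⅓) - (-2)*I = 1 + 2*I ≈ 1.0 + 2.0*I)
o(u) = 72 - 36*I (o(u) = -18*((1 + 2*I) - 5) = -18*(-4 + 2*I) = -6*(-12 + 6*I) = 72 - 36*I)
f(-17) + 253*o(8) = √(10 - 17) + 253*(72 - 36*I) = √(-7) + (18216 - 9108*I) = I*√7 + (18216 - 9108*I) = 18216 - 9108*I + I*√7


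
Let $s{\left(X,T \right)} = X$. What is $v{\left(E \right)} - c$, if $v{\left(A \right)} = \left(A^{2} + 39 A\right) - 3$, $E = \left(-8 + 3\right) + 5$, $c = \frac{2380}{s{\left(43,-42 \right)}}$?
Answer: $- \frac{2509}{43} \approx -58.349$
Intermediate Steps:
$c = \frac{2380}{43} \approx 55.349$
$E = 0$ ($E = -5 + 5 = 0$)
$v{\left(A \right)} = -3 + A^{2} + 39 A$ ($v{\left(A \right)} = \left(A^{2} + 39 A\right) - 3 = -3 + A^{2} + 39 A$)
$v{\left(E \right)} - c = \left(-3 + 0^{2} + 39 \cdot 0\right) - \frac{2380}{43} = \left(-3 + 0 + 0\right) - \frac{2380}{43} = -3 - \frac{2380}{43} = - \frac{2509}{43}$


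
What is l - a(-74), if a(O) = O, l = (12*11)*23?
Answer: 3110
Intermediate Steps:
l = 3036 (l = 132*23 = 3036)
l - a(-74) = 3036 - 1*(-74) = 3036 + 74 = 3110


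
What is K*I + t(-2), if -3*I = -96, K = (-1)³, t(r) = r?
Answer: -34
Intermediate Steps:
K = -1
I = 32 (I = -⅓*(-96) = 32)
K*I + t(-2) = -1*32 - 2 = -32 - 2 = -34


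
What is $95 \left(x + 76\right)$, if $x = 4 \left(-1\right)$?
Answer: $6840$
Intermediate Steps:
$x = -4$
$95 \left(x + 76\right) = 95 \left(-4 + 76\right) = 95 \cdot 72 = 6840$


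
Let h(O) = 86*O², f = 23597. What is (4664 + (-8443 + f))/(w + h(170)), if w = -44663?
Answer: 2202/271193 ≈ 0.0081197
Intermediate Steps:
(4664 + (-8443 + f))/(w + h(170)) = (4664 + (-8443 + 23597))/(-44663 + 86*170²) = (4664 + 15154)/(-44663 + 86*28900) = 19818/(-44663 + 2485400) = 19818/2440737 = 19818*(1/2440737) = 2202/271193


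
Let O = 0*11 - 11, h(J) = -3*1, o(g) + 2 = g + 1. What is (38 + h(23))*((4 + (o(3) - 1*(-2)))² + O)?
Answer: 1855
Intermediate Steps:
o(g) = -1 + g (o(g) = -2 + (g + 1) = -2 + (1 + g) = -1 + g)
h(J) = -3
O = -11 (O = 0 - 11 = -11)
(38 + h(23))*((4 + (o(3) - 1*(-2)))² + O) = (38 - 3)*((4 + ((-1 + 3) - 1*(-2)))² - 11) = 35*((4 + (2 + 2))² - 11) = 35*((4 + 4)² - 11) = 35*(8² - 11) = 35*(64 - 11) = 35*53 = 1855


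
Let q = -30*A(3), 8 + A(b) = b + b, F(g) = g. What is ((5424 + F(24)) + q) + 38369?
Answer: 43877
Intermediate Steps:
A(b) = -8 + 2*b (A(b) = -8 + (b + b) = -8 + 2*b)
q = 60 (q = -30*(-8 + 2*3) = -30*(-8 + 6) = -30*(-2) = 60)
((5424 + F(24)) + q) + 38369 = ((5424 + 24) + 60) + 38369 = (5448 + 60) + 38369 = 5508 + 38369 = 43877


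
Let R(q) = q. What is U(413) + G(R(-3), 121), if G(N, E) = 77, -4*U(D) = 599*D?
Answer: -247079/4 ≈ -61770.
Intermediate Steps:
U(D) = -599*D/4
U(413) + G(R(-3), 121) = -599/4*413 + 77 = -247387/4 + 77 = -247079/4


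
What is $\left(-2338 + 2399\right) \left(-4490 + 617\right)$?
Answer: $-236253$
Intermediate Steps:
$\left(-2338 + 2399\right) \left(-4490 + 617\right) = 61 \left(-3873\right) = -236253$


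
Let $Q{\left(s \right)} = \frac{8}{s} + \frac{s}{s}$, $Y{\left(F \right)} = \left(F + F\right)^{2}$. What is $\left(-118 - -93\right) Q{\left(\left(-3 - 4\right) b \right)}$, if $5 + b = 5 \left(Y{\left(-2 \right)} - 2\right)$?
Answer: $- \frac{2235}{91} \approx -24.56$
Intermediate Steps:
$Y{\left(F \right)} = 4 F^{2}$ ($Y{\left(F \right)} = \left(2 F\right)^{2} = 4 F^{2}$)
$b = 65$ ($b = -5 + 5 \left(4 \left(-2\right)^{2} - 2\right) = -5 + 5 \left(4 \cdot 4 - 2\right) = -5 + 5 \left(16 - 2\right) = -5 + 5 \cdot 14 = -5 + 70 = 65$)
$Q{\left(s \right)} = 1 + \frac{8}{s}$ ($Q{\left(s \right)} = \frac{8}{s} + 1 = 1 + \frac{8}{s}$)
$\left(-118 - -93\right) Q{\left(\left(-3 - 4\right) b \right)} = \left(-118 - -93\right) \frac{8 + \left(-3 - 4\right) 65}{\left(-3 - 4\right) 65} = \left(-118 + 93\right) \frac{8 - 455}{\left(-7\right) 65} = - 25 \frac{8 - 455}{-455} = - 25 \left(\left(- \frac{1}{455}\right) \left(-447\right)\right) = \left(-25\right) \frac{447}{455} = - \frac{2235}{91}$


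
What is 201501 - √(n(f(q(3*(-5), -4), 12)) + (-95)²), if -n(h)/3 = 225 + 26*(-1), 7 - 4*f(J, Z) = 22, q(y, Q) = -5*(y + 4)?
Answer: 201501 - 14*√43 ≈ 2.0141e+5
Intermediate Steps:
q(y, Q) = -20 - 5*y (q(y, Q) = -5*(4 + y) = -20 - 5*y)
f(J, Z) = -15/4 (f(J, Z) = 7/4 - ¼*22 = 7/4 - 11/2 = -15/4)
n(h) = -597 (n(h) = -3*(225 + 26*(-1)) = -3*(225 - 26) = -3*199 = -597)
201501 - √(n(f(q(3*(-5), -4), 12)) + (-95)²) = 201501 - √(-597 + (-95)²) = 201501 - √(-597 + 9025) = 201501 - √8428 = 201501 - 14*√43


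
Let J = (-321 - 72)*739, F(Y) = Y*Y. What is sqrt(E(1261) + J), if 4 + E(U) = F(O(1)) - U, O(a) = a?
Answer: I*sqrt(291691) ≈ 540.08*I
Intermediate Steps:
F(Y) = Y**2
J = -290427 (J = -393*739 = -290427)
E(U) = -3 - U (E(U) = -4 + (1**2 - U) = -4 + (1 - U) = -3 - U)
sqrt(E(1261) + J) = sqrt((-3 - 1*1261) - 290427) = sqrt((-3 - 1261) - 290427) = sqrt(-1264 - 290427) = sqrt(-291691) = I*sqrt(291691)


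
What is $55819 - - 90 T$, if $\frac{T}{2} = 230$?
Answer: $97219$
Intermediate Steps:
$T = 460$ ($T = 2 \cdot 230 = 460$)
$55819 - - 90 T = 55819 - \left(-90\right) 460 = 55819 - -41400 = 55819 + 41400 = 97219$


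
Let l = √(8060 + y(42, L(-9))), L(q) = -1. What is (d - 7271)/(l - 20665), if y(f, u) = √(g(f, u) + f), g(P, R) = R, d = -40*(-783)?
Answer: -24049/(20665 - √(8060 + √41)) ≈ -1.1688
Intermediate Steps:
d = 31320
y(f, u) = √(f + u) (y(f, u) = √(u + f) = √(f + u))
l = √(8060 + √41) (l = √(8060 + √(42 - 1)) = √(8060 + √41) ≈ 89.813)
(d - 7271)/(l - 20665) = (31320 - 7271)/(√(8060 + √41) - 20665) = 24049/(-20665 + √(8060 + √41))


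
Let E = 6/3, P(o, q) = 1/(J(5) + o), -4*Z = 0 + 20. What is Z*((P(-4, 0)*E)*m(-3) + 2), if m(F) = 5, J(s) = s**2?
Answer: -260/21 ≈ -12.381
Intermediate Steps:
Z = -5 (Z = -(0 + 20)/4 = -1/4*20 = -5)
P(o, q) = 1/(25 + o) (P(o, q) = 1/(5**2 + o) = 1/(25 + o))
E = 2 (E = 6*(1/3) = 2)
Z*((P(-4, 0)*E)*m(-3) + 2) = -5*((2/(25 - 4))*5 + 2) = -5*((2/21)*5 + 2) = -5*(10/21 + 2) = -5*52/21 = -260/21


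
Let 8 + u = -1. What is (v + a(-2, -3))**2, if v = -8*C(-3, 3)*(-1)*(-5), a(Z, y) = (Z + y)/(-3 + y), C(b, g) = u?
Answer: 4687225/36 ≈ 1.3020e+5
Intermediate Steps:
u = -9 (u = -8 - 1 = -9)
C(b, g) = -9
a(Z, y) = (Z + y)/(-3 + y)
v = 360 (v = -8*(-9*(-1))*(-5) = -72*(-5) = -8*(-45) = 360)
(v + a(-2, -3))**2 = (360 + (-2 - 3)/(-3 - 3))**2 = (360 - 5/(-6))**2 = (360 - 1/6*(-5))**2 = (360 + 5/6)**2 = (2165/6)**2 = 4687225/36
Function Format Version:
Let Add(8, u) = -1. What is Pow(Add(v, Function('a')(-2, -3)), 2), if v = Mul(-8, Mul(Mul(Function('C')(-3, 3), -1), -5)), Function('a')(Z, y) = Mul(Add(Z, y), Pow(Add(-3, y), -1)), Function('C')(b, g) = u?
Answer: Rational(4687225, 36) ≈ 1.3020e+5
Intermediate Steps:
u = -9 (u = Add(-8, -1) = -9)
Function('C')(b, g) = -9
Function('a')(Z, y) = Mul(Pow(Add(-3, y), -1), Add(Z, y))
v = 360 (v = Mul(-8, Mul(Mul(-9, -1), -5)) = Mul(-8, Mul(9, -5)) = Mul(-8, -45) = 360)
Pow(Add(v, Function('a')(-2, -3)), 2) = Pow(Add(360, Mul(Pow(Add(-3, -3), -1), Add(-2, -3))), 2) = Pow(Add(360, Mul(Pow(-6, -1), -5)), 2) = Pow(Add(360, Mul(Rational(-1, 6), -5)), 2) = Pow(Add(360, Rational(5, 6)), 2) = Pow(Rational(2165, 6), 2) = Rational(4687225, 36)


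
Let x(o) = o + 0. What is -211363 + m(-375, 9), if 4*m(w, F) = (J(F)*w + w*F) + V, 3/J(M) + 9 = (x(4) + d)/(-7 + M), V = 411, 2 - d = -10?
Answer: -847291/4 ≈ -2.1182e+5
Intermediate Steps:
d = 12 (d = 2 - 1*(-10) = 2 + 10 = 12)
x(o) = o
J(M) = 3/(-9 + 16/(-7 + M)) (J(M) = 3/(-9 + (4 + 12)/(-7 + M)) = 3/(-9 + 16/(-7 + M)))
m(w, F) = 411/4 + F*w/4 + 3*w*(-7 + F)/(4*(79 - 9*F)) (m(w, F) = (((3*(-7 + F)/(79 - 9*F))*w + w*F) + 411)/4 = ((3*w*(-7 + F)/(79 - 9*F) + F*w) + 411)/4 = ((F*w + 3*w*(-7 + F)/(79 - 9*F)) + 411)/4 = (411 + F*w + 3*w*(-7 + F)/(79 - 9*F))/4 = 411/4 + F*w/4 + 3*w*(-7 + F)/(4*(79 - 9*F)))
-211363 + m(-375, 9) = -211363 + ((79 - 9*9)*(411 + 9*(-375)) + 3*(-375)*(-7 + 9))/(4*(79 - 9*9)) = -211363 + ((79 - 81)*(411 - 3375) + 3*(-375)*2)/(4*(79 - 81)) = -211363 + (¼)*(-2*(-2964) - 2250)/(-2) = -211363 + (¼)*(-½)*(5928 - 2250) = -211363 + (¼)*(-½)*3678 = -211363 - 1839/4 = -847291/4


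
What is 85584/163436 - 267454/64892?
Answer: -4769736877/1325711114 ≈ -3.5979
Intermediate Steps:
85584/163436 - 267454/64892 = 85584*(1/163436) - 267454*1/64892 = 21396/40859 - 133727/32446 = -4769736877/1325711114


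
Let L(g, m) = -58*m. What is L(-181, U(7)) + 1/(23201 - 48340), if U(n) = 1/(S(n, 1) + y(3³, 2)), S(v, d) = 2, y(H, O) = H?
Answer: -50279/25139 ≈ -2.0000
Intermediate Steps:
U(n) = 1/29 (U(n) = 1/(2 + 3³) = 1/(2 + 27) = 1/29)
L(-181, U(7)) + 1/(23201 - 48340) = -58*1/29 + 1/(23201 - 48340) = -2 + 1/(-25139) = -2 - 1/25139 = -50279/25139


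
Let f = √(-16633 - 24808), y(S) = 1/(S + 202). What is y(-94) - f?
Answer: 1/108 - I*√41441 ≈ 0.0092593 - 203.57*I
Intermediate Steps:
y(S) = 1/(202 + S)
f = I*√41441 (f = √(-41441) = I*√41441 ≈ 203.57*I)
y(-94) - f = 1/(202 - 94) - I*√41441 = 1/108 - I*√41441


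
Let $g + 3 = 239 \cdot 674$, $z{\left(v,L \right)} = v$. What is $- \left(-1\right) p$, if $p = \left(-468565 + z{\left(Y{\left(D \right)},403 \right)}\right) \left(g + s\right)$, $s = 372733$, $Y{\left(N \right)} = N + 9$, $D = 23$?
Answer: $-250110411928$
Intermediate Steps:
$Y{\left(N \right)} = 9 + N$
$g = 161083$ ($g = -3 + 239 \cdot 674 = -3 + 161086 = 161083$)
$p = -250110411928$ ($p = \left(-468565 + \left(9 + 23\right)\right) \left(161083 + 372733\right) = \left(-468565 + 32\right) 533816 = \left(-468533\right) 533816 = -250110411928$)
$- \left(-1\right) p = - \left(-1\right) \left(-250110411928\right) = \left(-1\right) 250110411928 = -250110411928$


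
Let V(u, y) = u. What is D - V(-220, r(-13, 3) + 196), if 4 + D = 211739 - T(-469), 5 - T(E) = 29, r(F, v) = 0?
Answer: 211979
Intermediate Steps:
T(E) = -24 (T(E) = 5 - 1*29 = 5 - 29 = -24)
D = 211759 (D = -4 + (211739 - 1*(-24)) = -4 + (211739 + 24) = -4 + 211763 = 211759)
D - V(-220, r(-13, 3) + 196) = 211759 - 1*(-220) = 211759 + 220 = 211979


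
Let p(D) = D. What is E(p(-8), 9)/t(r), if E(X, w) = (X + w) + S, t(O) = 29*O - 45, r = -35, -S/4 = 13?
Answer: 51/1060 ≈ 0.048113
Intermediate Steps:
S = -52 (S = -4*13 = -52)
t(O) = -45 + 29*O
E(X, w) = -52 + X + w (E(X, w) = (X + w) - 52 = -52 + X + w)
E(p(-8), 9)/t(r) = (-52 - 8 + 9)/(-45 + 29*(-35)) = -51/(-45 - 1015) = -51/(-1060) = -51*(-1/1060) = 51/1060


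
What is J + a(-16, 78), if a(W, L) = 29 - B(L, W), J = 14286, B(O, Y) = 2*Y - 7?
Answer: 14354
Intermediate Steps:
B(O, Y) = -7 + 2*Y
a(W, L) = 36 - 2*W (a(W, L) = 29 - (-7 + 2*W) = 29 + (7 - 2*W) = 36 - 2*W)
J + a(-16, 78) = 14286 + (36 - 2*(-16)) = 14286 + (36 + 32) = 14286 + 68 = 14354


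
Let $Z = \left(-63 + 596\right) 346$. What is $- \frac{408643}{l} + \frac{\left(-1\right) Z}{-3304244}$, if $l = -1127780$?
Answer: $\frac{389559778233}{931615074580} \approx 0.41816$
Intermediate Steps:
$Z = 184418$ ($Z = 533 \cdot 346 = 184418$)
$- \frac{408643}{l} + \frac{\left(-1\right) Z}{-3304244} = - \frac{408643}{-1127780} + \frac{\left(-1\right) 184418}{-3304244} = \left(-408643\right) \left(- \frac{1}{1127780}\right) - - \frac{92209}{1652122} = \frac{408643}{1127780} + \frac{92209}{1652122} = \frac{389559778233}{931615074580}$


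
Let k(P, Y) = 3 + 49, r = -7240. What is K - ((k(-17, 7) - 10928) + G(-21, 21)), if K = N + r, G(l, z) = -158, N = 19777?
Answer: 23571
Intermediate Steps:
k(P, Y) = 52
K = 12537 (K = 19777 - 7240 = 12537)
K - ((k(-17, 7) - 10928) + G(-21, 21)) = 12537 - ((52 - 10928) - 158) = 12537 - (-10876 - 158) = 12537 - 1*(-11034) = 12537 + 11034 = 23571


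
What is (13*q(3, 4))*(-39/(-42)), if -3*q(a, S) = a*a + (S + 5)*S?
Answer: -2535/14 ≈ -181.07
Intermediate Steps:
q(a, S) = -a²/3 - S*(5 + S)/3 (q(a, S) = -(a*a + (S + 5)*S)/3 = -(a² + (5 + S)*S)/3 = -(a² + S*(5 + S))/3 = -a²/3 - S*(5 + S)/3)
(13*q(3, 4))*(-39/(-42)) = (13*(-5/3*4 - ⅓*4² - ⅓*3²))*(-39/(-42)) = (13*(-20/3 - ⅓*16 - ⅓*9))*(-39*(-1/42)) = (13*(-20/3 - 16/3 - 3))*(13/14) = (13*(-15))*(13/14) = -195*13/14 = -2535/14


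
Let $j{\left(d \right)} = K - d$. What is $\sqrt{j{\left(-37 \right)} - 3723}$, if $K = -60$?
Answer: $i \sqrt{3746} \approx 61.205 i$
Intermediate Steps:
$j{\left(d \right)} = -60 - d$
$\sqrt{j{\left(-37 \right)} - 3723} = \sqrt{\left(-60 - -37\right) - 3723} = \sqrt{\left(-60 + 37\right) - 3723} = \sqrt{-23 - 3723} = \sqrt{-3746} = i \sqrt{3746}$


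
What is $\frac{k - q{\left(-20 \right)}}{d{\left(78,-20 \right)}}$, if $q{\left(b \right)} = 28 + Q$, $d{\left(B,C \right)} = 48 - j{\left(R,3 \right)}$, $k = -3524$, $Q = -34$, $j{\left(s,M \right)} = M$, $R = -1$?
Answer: $- \frac{3518}{45} \approx -78.178$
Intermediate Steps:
$d{\left(B,C \right)} = 45$ ($d{\left(B,C \right)} = 48 - 3 = 45$)
$q{\left(b \right)} = -6$ ($q{\left(b \right)} = 28 - 34 = -6$)
$\frac{k - q{\left(-20 \right)}}{d{\left(78,-20 \right)}} = \frac{-3524 - -6}{45} = \left(-3524 + 6\right) \frac{1}{45} = \left(-3518\right) \frac{1}{45} = - \frac{3518}{45}$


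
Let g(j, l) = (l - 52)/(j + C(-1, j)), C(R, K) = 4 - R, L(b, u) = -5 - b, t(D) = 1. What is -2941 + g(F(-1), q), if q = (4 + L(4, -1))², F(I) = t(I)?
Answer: -5891/2 ≈ -2945.5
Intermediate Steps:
F(I) = 1
q = 25 (q = (4 + (-5 - 1*4))² = (4 + (-5 - 4))² = (4 - 9)² = (-5)² = 25)
g(j, l) = (-52 + l)/(5 + j) (g(j, l) = (l - 52)/(j + (4 - 1*(-1))) = (-52 + l)/(j + (4 + 1)) = (-52 + l)/(j + 5) = (-52 + l)/(5 + j))
-2941 + g(F(-1), q) = -2941 + (-52 + 25)/(5 + 1) = -2941 - 27/6 = -2941 + (⅙)*(-27) = -2941 - 9/2 = -5891/2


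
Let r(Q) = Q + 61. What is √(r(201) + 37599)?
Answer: √37861 ≈ 194.58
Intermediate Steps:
r(Q) = 61 + Q
√(r(201) + 37599) = √((61 + 201) + 37599) = √(262 + 37599) = √37861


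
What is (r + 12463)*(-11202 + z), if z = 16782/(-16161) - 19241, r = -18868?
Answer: 1050433034175/5387 ≈ 1.9499e+8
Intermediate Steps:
z = -103656861/5387 (z = 16782*(-1/16161) - 19241 = -5594/5387 - 19241 = -103656861/5387 ≈ -19242.)
(r + 12463)*(-11202 + z) = (-18868 + 12463)*(-11202 - 103656861/5387) = -6405*(-164002035/5387) = 1050433034175/5387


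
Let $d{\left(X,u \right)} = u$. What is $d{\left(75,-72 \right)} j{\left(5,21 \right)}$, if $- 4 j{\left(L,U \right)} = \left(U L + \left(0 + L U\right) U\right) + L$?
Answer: $41670$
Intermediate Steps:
$j{\left(L,U \right)} = - \frac{L}{4} - \frac{L U}{4} - \frac{L U^{2}}{4}$ ($j{\left(L,U \right)} = - \frac{\left(U L + \left(0 + L U\right) U\right) + L}{4} = - \frac{\left(L U + L U U\right) + L}{4} = - \frac{\left(L U + L U^{2}\right) + L}{4} = - \frac{L + L U + L U^{2}}{4} = - \frac{L}{4} - \frac{L U}{4} - \frac{L U^{2}}{4}$)
$d{\left(75,-72 \right)} j{\left(5,21 \right)} = - 72 \left(\left(- \frac{1}{4}\right) 5 \left(1 + 21 + 21^{2}\right)\right) = - 72 \left(\left(- \frac{1}{4}\right) 5 \left(1 + 21 + 441\right)\right) = - 72 \left(\left(- \frac{1}{4}\right) 5 \cdot 463\right) = \left(-72\right) \left(- \frac{2315}{4}\right) = 41670$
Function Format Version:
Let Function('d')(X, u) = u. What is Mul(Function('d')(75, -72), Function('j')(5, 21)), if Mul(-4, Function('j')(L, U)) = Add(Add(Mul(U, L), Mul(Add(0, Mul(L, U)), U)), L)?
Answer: 41670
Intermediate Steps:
Function('j')(L, U) = Add(Mul(Rational(-1, 4), L), Mul(Rational(-1, 4), L, U), Mul(Rational(-1, 4), L, Pow(U, 2))) (Function('j')(L, U) = Mul(Rational(-1, 4), Add(Add(Mul(U, L), Mul(Add(0, Mul(L, U)), U)), L)) = Mul(Rational(-1, 4), Add(Add(Mul(L, U), Mul(Mul(L, U), U)), L)) = Mul(Rational(-1, 4), Add(Add(Mul(L, U), Mul(L, Pow(U, 2))), L)) = Mul(Rational(-1, 4), Add(L, Mul(L, U), Mul(L, Pow(U, 2)))) = Add(Mul(Rational(-1, 4), L), Mul(Rational(-1, 4), L, U), Mul(Rational(-1, 4), L, Pow(U, 2))))
Mul(Function('d')(75, -72), Function('j')(5, 21)) = Mul(-72, Mul(Rational(-1, 4), 5, Add(1, 21, Pow(21, 2)))) = Mul(-72, Mul(Rational(-1, 4), 5, Add(1, 21, 441))) = Mul(-72, Mul(Rational(-1, 4), 5, 463)) = Mul(-72, Rational(-2315, 4)) = 41670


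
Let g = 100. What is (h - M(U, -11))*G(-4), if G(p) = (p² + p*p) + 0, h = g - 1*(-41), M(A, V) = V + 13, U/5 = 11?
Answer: 4448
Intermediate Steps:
U = 55 (U = 5*11 = 55)
M(A, V) = 13 + V
h = 141 (h = 100 - 1*(-41) = 100 + 41 = 141)
G(p) = 2*p² (G(p) = (p² + p²) + 0 = 2*p² + 0 = 2*p²)
(h - M(U, -11))*G(-4) = (141 - (13 - 11))*(2*(-4)²) = (141 - 1*2)*(2*16) = (141 - 2)*32 = 139*32 = 4448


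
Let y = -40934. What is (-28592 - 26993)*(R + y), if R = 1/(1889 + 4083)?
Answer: 13588189425495/5972 ≈ 2.2753e+9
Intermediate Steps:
R = 1/5972 ≈ 0.00016745
(-28592 - 26993)*(R + y) = (-28592 - 26993)*(1/5972 - 40934) = -55585*(-244457847/5972) = 13588189425495/5972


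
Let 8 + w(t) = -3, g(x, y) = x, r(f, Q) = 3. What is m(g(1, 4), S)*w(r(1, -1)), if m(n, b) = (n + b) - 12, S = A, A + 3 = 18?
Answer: -44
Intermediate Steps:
A = 15 (A = -3 + 18 = 15)
S = 15
m(n, b) = -12 + b + n (m(n, b) = (b + n) - 12 = -12 + b + n)
w(t) = -11 (w(t) = -8 - 3 = -11)
m(g(1, 4), S)*w(r(1, -1)) = (-12 + 15 + 1)*(-11) = 4*(-11) = -44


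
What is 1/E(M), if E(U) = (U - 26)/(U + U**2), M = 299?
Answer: 2300/7 ≈ 328.57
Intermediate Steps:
E(U) = (-26 + U)/(U + U**2)
1/E(M) = 1/((-26 + 299)/(299*(1 + 299))) = 1/((1/299)*273/300) = 1/((1/299)*(1/300)*273) = 1/(7/2300) = 2300/7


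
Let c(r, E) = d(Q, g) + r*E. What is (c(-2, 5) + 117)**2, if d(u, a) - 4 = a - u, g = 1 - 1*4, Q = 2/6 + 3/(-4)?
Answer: 1692601/144 ≈ 11754.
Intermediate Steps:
Q = -5/12 (Q = 2*(1/6) + 3*(-1/4) = 1/3 - 3/4 = -5/12 ≈ -0.41667)
g = -3 (g = 1 - 4 = -3)
d(u, a) = 4 + a - u (d(u, a) = 4 + (a - u) = 4 + a - u)
c(r, E) = 17/12 + E*r (c(r, E) = (4 - 3 - 1*(-5/12)) + r*E = (4 - 3 + 5/12) + E*r = 17/12 + E*r)
(c(-2, 5) + 117)**2 = ((17/12 + 5*(-2)) + 117)**2 = ((17/12 - 10) + 117)**2 = (-103/12 + 117)**2 = (1301/12)**2 = 1692601/144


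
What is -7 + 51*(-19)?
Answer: -976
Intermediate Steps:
-7 + 51*(-19) = -7 - 969 = -976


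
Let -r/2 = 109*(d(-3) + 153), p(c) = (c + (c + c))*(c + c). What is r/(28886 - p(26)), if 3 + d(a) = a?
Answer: -16023/12415 ≈ -1.2906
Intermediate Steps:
d(a) = -3 + a
p(c) = 6*c² (p(c) = (c + 2*c)*(2*c) = (3*c)*(2*c) = 6*c²)
r = -32046 (r = -218*((-3 - 3) + 153) = -218*(-6 + 153) = -218*147 = -2*16023 = -32046)
r/(28886 - p(26)) = -32046/(28886 - 6*26²) = -32046/(28886 - 6*676) = -32046/(28886 - 1*4056) = -32046/(28886 - 4056) = -32046/24830 = -32046*1/24830 = -16023/12415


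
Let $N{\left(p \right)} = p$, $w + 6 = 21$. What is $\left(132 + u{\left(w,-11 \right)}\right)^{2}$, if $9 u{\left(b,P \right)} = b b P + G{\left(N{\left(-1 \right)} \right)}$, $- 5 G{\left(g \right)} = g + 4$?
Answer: $\frac{4605316}{225} \approx 20468.0$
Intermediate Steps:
$w = 15$ ($w = -6 + 21 = 15$)
$G{\left(g \right)} = - \frac{4}{5} - \frac{g}{5}$ ($G{\left(g \right)} = - \frac{g + 4}{5} = - \frac{4 + g}{5} = - \frac{4}{5} - \frac{g}{5}$)
$u{\left(b,P \right)} = - \frac{1}{15} + \frac{P b^{2}}{9}$ ($u{\left(b,P \right)} = \frac{b b P - \frac{3}{5}}{9} = \frac{b^{2} P + \left(- \frac{4}{5} + \frac{1}{5}\right)}{9} = \frac{P b^{2} - \frac{3}{5}}{9} = \frac{- \frac{3}{5} + P b^{2}}{9} = - \frac{1}{15} + \frac{P b^{2}}{9}$)
$\left(132 + u{\left(w,-11 \right)}\right)^{2} = \left(132 + \left(- \frac{1}{15} + \frac{1}{9} \left(-11\right) 15^{2}\right)\right)^{2} = \left(132 + \left(- \frac{1}{15} + \frac{1}{9} \left(-11\right) 225\right)\right)^{2} = \left(132 - \frac{4126}{15}\right)^{2} = \left(- \frac{2146}{15}\right)^{2} = \frac{4605316}{225}$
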